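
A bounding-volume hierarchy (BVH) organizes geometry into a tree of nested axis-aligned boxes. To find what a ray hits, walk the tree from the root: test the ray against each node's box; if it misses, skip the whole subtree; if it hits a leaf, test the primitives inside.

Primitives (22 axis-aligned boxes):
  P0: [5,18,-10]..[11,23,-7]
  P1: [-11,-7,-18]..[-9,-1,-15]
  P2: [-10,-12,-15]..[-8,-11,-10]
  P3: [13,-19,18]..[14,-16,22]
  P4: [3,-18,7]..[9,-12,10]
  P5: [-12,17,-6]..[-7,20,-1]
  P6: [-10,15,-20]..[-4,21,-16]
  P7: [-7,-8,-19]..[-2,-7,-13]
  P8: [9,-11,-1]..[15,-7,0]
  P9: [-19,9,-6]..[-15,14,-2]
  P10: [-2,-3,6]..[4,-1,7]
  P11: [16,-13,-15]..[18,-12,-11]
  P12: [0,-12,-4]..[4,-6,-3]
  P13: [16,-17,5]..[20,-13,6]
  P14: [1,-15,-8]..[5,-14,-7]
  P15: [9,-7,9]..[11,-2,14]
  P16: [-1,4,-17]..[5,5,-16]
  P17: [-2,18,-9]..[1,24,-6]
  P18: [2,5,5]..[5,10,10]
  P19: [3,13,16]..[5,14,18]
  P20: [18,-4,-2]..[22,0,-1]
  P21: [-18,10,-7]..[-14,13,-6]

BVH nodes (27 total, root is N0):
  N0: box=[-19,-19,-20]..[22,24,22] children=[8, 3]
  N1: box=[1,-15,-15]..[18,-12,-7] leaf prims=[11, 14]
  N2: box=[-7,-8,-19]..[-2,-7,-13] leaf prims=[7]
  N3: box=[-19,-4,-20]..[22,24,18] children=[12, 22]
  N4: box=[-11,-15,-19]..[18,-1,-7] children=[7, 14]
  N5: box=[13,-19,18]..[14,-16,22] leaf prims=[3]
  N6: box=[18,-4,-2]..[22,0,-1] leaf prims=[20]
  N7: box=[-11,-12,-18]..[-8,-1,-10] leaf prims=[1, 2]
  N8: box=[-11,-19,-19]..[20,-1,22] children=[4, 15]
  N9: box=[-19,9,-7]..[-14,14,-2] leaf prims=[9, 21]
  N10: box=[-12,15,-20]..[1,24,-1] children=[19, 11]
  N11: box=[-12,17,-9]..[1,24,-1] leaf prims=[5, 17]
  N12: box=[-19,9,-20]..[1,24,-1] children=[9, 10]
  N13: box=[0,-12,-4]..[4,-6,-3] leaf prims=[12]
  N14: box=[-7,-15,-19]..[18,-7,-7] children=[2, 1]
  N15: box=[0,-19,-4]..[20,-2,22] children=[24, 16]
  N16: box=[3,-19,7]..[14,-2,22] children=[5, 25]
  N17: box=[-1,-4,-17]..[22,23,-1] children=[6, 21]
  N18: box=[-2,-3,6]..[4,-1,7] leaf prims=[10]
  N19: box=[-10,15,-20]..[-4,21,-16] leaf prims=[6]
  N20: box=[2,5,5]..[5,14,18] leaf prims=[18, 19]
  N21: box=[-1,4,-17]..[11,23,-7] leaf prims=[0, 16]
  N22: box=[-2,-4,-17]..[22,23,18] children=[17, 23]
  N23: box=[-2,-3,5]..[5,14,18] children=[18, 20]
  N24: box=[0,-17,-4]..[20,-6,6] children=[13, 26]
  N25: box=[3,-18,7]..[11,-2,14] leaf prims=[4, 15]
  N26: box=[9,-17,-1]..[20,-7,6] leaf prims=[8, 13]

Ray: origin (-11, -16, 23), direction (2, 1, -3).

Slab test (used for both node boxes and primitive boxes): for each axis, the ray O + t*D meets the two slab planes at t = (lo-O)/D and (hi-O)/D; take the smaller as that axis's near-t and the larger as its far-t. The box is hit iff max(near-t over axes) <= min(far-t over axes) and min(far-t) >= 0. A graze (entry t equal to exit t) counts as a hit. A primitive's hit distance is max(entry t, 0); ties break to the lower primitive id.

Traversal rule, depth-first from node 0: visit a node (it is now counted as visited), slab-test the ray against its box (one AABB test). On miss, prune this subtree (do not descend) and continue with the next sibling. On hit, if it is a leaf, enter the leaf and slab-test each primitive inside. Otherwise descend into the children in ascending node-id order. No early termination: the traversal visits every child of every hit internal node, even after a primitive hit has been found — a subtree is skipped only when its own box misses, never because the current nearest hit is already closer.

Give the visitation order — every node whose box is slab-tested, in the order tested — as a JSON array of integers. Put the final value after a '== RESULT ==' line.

Trace the traversal:
N0 x:[-4,33/2] y:[-3,40] z:[1/3,43/3] -> hit [1/3,43/3], descend [3, 8]
  N3 x:[-4,33/2] y:[12,40] z:[5/3,43/3] -> hit [12,43/3], descend [12, 22]
    N12 x:[-4,6] y:[25,40] z:[8,43/3] -> miss, prune
    N22 x:[9/2,33/2] y:[12,39] z:[5/3,40/3] -> hit [12,40/3], descend [17, 23]
      N17 x:[5,33/2] y:[12,39] z:[8,40/3] -> hit [12,40/3], descend [6, 21]
        N6 x:[29/2,33/2] y:[12,16] z:[8,25/3] -> miss, prune
        N21 x:[5,11] y:[20,39] z:[10,40/3] -> miss, prune
      N23 x:[9/2,8] y:[13,30] z:[5/3,6] -> miss, prune
  N8 x:[0,31/2] y:[-3,15] z:[1/3,14] -> hit [1/3,14], descend [4, 15]
    N4 x:[0,29/2] y:[1,15] z:[10,14] -> hit [10,14], descend [7, 14]
      N7 x:[0,3/2] y:[4,15] z:[11,41/3] -> miss, prune
      N14 x:[2,29/2] y:[1,9] z:[10,14] -> miss, prune
    N15 x:[11/2,31/2] y:[-3,14] z:[1/3,9] -> hit [11/2,9], descend [16, 24]
      N16 x:[7,25/2] y:[-3,14] z:[1/3,16/3] -> miss, prune
      N24 x:[11/2,31/2] y:[-1,10] z:[17/3,9] -> hit [17/3,9], descend [13, 26]
        N13 x:[11/2,15/2] y:[4,10] z:[26/3,9] -> miss, prune
        N26 x:[10,31/2] y:[-1,9] z:[17/3,8] -> miss, prune

Visited [0, 3, 12, 22, 17, 6, 21, 23, 8, 4, 7, 14, 15, 16, 24, 13, 26]. Tests: 17 box, 0 leaf. Nearest: miss.

== RESULT ==
[0, 3, 12, 22, 17, 6, 21, 23, 8, 4, 7, 14, 15, 16, 24, 13, 26]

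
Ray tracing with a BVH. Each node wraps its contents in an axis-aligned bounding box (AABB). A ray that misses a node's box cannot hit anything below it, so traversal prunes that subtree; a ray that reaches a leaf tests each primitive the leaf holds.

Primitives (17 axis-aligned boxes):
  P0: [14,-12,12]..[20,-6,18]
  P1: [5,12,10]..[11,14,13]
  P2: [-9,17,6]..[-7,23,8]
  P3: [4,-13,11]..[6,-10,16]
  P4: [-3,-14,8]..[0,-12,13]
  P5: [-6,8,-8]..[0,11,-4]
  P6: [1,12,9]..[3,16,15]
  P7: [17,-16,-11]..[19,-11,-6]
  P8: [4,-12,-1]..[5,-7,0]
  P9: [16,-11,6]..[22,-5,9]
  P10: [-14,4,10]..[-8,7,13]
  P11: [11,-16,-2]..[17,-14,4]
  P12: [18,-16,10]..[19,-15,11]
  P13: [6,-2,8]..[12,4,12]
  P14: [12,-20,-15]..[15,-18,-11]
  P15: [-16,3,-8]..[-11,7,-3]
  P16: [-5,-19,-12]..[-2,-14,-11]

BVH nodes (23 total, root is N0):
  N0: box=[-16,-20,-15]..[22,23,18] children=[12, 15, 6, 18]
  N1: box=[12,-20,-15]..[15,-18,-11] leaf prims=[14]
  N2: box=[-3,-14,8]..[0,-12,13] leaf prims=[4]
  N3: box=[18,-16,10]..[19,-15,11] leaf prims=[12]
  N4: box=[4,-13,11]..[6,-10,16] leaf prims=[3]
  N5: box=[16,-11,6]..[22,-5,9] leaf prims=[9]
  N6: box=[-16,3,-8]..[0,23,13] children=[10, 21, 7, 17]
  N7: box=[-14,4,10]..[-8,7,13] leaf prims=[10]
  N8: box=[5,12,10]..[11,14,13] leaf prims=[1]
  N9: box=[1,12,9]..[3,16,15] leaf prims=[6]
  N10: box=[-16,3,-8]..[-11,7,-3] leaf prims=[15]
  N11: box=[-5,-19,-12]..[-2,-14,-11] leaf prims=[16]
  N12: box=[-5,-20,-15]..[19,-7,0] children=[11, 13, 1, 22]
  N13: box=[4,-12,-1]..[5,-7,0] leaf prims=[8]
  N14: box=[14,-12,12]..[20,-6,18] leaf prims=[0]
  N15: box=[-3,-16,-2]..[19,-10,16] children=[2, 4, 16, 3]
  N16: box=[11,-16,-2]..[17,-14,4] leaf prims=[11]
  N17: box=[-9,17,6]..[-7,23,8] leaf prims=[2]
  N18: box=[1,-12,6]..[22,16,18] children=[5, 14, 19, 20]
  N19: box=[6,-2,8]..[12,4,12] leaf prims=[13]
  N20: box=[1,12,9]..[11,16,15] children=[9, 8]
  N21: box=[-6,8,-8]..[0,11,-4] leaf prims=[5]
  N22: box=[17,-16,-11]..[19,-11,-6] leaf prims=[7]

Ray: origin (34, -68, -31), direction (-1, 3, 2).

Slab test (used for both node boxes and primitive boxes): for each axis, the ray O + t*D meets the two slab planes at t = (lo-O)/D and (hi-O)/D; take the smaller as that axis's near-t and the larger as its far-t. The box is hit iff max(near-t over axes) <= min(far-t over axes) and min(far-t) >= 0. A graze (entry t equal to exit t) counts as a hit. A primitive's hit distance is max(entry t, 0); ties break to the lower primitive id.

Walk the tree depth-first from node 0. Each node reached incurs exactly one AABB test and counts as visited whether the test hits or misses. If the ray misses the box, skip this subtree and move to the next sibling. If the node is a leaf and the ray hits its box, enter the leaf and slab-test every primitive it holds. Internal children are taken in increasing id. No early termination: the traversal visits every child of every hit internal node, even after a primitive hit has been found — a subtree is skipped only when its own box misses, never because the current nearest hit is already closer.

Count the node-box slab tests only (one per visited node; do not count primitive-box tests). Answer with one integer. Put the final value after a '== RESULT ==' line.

Walk:
N0 x:[12,50] y:[16,91/3] z:[8,49/2] -> hit [16,49/2], descend [6, 12, 15, 18]
  N6 x:[34,50] y:[71/3,91/3] z:[23/2,22] -> miss, prune
  N12 x:[15,39] y:[16,61/3] z:[8,31/2] -> miss, prune
  N15 x:[15,37] y:[52/3,58/3] z:[29/2,47/2] -> hit [52/3,58/3], descend [2, 3, 4, 16]
    N2 x:[34,37] y:[18,56/3] z:[39/2,22] -> miss, prune
    N3 x:[15,16] y:[52/3,53/3] z:[41/2,21] -> miss, prune
    N4 x:[28,30] y:[55/3,58/3] z:[21,47/2] -> miss, prune
    N16 x:[17,23] y:[52/3,18] z:[29/2,35/2] -> hit [52/3,35/2] leaf, test {P11@t=52/3}
  N18 x:[12,33] y:[56/3,28] z:[37/2,49/2] -> hit [56/3,49/2], descend [5, 14, 19, 20]
    N5 x:[12,18] y:[19,21] z:[37/2,20] -> miss, prune
    N14 x:[14,20] y:[56/3,62/3] z:[43/2,49/2] -> miss, prune
    N19 x:[22,28] y:[22,24] z:[39/2,43/2] -> miss, prune
    N20 x:[23,33] y:[80/3,28] z:[20,23] -> miss, prune

13 AABB tests over nodes [0, 6, 12, 15, 2, 3, 4, 16, 18, 5, 14, 19, 20]; 1 leaf entered; closest P11.

== RESULT ==
13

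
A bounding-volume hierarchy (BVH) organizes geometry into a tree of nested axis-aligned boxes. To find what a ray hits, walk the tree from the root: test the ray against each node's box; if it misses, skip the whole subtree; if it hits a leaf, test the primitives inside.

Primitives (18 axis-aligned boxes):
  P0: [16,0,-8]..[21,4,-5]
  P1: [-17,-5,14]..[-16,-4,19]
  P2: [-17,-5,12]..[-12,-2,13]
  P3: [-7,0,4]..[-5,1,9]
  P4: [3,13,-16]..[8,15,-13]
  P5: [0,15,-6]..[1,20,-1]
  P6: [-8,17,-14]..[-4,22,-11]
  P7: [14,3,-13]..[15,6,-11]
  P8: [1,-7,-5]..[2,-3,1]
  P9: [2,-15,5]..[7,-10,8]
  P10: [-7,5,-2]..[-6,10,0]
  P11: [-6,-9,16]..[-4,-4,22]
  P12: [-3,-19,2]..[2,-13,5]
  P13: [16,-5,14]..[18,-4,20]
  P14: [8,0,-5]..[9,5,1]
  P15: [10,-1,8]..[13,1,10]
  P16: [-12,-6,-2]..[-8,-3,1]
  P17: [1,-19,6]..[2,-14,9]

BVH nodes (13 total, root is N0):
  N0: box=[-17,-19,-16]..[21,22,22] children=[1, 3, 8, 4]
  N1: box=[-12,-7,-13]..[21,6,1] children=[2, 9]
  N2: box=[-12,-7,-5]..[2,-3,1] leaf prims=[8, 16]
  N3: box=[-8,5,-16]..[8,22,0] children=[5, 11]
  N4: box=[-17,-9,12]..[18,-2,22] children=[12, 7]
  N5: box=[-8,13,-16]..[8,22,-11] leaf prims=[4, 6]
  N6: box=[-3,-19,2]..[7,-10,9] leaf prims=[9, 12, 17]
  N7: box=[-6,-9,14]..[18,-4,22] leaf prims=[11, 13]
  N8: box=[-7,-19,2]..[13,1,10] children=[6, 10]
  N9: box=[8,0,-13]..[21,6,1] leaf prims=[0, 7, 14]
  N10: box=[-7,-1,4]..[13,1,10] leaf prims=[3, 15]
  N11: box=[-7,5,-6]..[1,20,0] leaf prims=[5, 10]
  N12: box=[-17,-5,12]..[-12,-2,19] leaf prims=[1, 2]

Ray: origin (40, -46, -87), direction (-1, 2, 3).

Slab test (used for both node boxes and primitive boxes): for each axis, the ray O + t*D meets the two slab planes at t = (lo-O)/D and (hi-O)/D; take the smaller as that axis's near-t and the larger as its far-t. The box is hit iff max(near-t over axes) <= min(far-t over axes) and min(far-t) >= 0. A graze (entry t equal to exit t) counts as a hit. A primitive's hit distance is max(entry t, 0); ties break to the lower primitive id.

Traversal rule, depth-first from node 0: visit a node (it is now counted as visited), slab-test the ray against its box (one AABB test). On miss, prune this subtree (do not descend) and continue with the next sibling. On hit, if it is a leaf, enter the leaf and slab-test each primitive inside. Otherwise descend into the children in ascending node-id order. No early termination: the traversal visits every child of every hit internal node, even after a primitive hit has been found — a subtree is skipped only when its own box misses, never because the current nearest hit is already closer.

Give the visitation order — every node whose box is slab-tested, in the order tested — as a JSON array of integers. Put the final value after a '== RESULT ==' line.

Walk:
N0 x:[19,57] y:[27/2,34] z:[71/3,109/3] -> hit [71/3,34], descend [1, 3, 4, 8]
  N1 x:[19,52] y:[39/2,26] z:[74/3,88/3] -> hit [74/3,26], descend [2, 9]
    N2 x:[38,52] y:[39/2,43/2] z:[82/3,88/3] -> miss, prune
    N9 x:[19,32] y:[23,26] z:[74/3,88/3] -> hit [74/3,26] leaf, test {P0(miss), P7@t=25, P14(miss)}
  N3 x:[32,48] y:[51/2,34] z:[71/3,29] -> miss, prune
  N4 x:[22,57] y:[37/2,22] z:[33,109/3] -> miss, prune
  N8 x:[27,47] y:[27/2,47/2] z:[89/3,97/3] -> miss, prune

Visited [0, 1, 2, 9, 3, 4, 8]. Tests: 7 box, 1 leaf. Nearest: P7.

== RESULT ==
[0, 1, 2, 9, 3, 4, 8]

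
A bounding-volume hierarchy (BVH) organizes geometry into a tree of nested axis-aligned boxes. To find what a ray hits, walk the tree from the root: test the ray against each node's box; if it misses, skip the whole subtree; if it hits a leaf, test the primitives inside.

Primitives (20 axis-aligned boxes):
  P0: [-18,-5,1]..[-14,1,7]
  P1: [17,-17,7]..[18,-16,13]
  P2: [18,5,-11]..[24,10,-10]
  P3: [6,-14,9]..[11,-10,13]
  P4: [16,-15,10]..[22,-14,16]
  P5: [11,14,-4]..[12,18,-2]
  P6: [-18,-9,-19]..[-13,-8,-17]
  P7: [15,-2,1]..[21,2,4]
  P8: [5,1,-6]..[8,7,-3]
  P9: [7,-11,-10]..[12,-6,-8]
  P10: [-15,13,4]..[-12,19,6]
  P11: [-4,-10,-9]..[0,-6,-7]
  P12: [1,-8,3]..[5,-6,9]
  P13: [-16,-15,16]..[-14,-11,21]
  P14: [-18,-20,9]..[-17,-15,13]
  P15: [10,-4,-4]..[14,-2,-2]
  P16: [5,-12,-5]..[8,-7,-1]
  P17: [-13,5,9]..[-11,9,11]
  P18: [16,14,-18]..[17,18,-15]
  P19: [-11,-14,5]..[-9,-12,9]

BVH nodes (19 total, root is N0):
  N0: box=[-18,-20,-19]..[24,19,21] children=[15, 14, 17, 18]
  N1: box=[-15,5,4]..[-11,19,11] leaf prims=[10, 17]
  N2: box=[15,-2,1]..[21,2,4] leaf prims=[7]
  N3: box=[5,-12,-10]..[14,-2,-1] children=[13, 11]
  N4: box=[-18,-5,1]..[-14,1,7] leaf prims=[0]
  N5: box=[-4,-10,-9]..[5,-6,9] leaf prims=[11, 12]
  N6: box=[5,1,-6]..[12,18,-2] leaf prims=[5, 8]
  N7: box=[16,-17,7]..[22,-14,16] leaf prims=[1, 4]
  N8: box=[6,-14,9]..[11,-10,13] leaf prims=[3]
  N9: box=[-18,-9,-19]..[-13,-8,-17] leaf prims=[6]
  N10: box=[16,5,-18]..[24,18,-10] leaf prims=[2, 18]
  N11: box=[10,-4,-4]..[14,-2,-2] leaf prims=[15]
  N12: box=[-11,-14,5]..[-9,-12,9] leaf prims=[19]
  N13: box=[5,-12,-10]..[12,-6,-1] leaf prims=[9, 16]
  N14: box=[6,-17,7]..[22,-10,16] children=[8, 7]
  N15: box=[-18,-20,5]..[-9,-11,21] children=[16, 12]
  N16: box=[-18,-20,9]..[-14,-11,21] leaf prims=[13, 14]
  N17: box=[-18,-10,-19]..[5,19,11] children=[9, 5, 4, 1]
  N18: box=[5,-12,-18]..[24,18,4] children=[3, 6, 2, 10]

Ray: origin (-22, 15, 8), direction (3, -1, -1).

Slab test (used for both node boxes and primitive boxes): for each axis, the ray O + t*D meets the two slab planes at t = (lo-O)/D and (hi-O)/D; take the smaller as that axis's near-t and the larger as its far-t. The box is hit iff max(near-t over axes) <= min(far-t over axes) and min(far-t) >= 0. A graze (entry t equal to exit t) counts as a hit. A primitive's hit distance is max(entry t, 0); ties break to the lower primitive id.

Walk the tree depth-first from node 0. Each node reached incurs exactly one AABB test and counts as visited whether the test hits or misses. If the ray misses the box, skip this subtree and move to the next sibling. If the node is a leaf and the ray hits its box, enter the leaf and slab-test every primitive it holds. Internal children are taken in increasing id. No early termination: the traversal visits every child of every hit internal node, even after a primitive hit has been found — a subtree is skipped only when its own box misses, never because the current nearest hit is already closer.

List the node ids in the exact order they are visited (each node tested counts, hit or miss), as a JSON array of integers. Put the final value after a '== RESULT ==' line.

Traverse from the root:
N0 x:[4/3,46/3] y:[-4,35] z:[-13,27] -> hit [4/3,46/3], descend [14, 15, 17, 18]
  N14 x:[28/3,44/3] y:[25,32] z:[-8,1] -> miss, prune
  N15 x:[4/3,13/3] y:[26,35] z:[-13,3] -> miss, prune
  N17 x:[4/3,9] y:[-4,25] z:[-3,27] -> hit [4/3,9], descend [1, 4, 5, 9]
    N1 x:[7/3,11/3] y:[-4,10] z:[-3,4] -> hit [7/3,11/3] leaf, test {P10(miss), P17(miss)}
    N4 x:[4/3,8/3] y:[14,20] z:[1,7] -> miss, prune
    N5 x:[6,9] y:[21,25] z:[-1,17] -> miss, prune
    N9 x:[4/3,3] y:[23,24] z:[25,27] -> miss, prune
  N18 x:[9,46/3] y:[-3,27] z:[4,26] -> hit [9,46/3], descend [2, 3, 6, 10]
    N2 x:[37/3,43/3] y:[13,17] z:[4,7] -> miss, prune
    N3 x:[9,12] y:[17,27] z:[9,18] -> miss, prune
    N6 x:[9,34/3] y:[-3,14] z:[10,14] -> hit [10,34/3] leaf, test {P5(miss), P8(miss)}
    N10 x:[38/3,46/3] y:[-3,10] z:[18,26] -> miss, prune

Visited [0, 14, 15, 17, 1, 4, 5, 9, 18, 2, 3, 6, 10]. Tests: 13 box, 2 leaf. Nearest: miss.

== RESULT ==
[0, 14, 15, 17, 1, 4, 5, 9, 18, 2, 3, 6, 10]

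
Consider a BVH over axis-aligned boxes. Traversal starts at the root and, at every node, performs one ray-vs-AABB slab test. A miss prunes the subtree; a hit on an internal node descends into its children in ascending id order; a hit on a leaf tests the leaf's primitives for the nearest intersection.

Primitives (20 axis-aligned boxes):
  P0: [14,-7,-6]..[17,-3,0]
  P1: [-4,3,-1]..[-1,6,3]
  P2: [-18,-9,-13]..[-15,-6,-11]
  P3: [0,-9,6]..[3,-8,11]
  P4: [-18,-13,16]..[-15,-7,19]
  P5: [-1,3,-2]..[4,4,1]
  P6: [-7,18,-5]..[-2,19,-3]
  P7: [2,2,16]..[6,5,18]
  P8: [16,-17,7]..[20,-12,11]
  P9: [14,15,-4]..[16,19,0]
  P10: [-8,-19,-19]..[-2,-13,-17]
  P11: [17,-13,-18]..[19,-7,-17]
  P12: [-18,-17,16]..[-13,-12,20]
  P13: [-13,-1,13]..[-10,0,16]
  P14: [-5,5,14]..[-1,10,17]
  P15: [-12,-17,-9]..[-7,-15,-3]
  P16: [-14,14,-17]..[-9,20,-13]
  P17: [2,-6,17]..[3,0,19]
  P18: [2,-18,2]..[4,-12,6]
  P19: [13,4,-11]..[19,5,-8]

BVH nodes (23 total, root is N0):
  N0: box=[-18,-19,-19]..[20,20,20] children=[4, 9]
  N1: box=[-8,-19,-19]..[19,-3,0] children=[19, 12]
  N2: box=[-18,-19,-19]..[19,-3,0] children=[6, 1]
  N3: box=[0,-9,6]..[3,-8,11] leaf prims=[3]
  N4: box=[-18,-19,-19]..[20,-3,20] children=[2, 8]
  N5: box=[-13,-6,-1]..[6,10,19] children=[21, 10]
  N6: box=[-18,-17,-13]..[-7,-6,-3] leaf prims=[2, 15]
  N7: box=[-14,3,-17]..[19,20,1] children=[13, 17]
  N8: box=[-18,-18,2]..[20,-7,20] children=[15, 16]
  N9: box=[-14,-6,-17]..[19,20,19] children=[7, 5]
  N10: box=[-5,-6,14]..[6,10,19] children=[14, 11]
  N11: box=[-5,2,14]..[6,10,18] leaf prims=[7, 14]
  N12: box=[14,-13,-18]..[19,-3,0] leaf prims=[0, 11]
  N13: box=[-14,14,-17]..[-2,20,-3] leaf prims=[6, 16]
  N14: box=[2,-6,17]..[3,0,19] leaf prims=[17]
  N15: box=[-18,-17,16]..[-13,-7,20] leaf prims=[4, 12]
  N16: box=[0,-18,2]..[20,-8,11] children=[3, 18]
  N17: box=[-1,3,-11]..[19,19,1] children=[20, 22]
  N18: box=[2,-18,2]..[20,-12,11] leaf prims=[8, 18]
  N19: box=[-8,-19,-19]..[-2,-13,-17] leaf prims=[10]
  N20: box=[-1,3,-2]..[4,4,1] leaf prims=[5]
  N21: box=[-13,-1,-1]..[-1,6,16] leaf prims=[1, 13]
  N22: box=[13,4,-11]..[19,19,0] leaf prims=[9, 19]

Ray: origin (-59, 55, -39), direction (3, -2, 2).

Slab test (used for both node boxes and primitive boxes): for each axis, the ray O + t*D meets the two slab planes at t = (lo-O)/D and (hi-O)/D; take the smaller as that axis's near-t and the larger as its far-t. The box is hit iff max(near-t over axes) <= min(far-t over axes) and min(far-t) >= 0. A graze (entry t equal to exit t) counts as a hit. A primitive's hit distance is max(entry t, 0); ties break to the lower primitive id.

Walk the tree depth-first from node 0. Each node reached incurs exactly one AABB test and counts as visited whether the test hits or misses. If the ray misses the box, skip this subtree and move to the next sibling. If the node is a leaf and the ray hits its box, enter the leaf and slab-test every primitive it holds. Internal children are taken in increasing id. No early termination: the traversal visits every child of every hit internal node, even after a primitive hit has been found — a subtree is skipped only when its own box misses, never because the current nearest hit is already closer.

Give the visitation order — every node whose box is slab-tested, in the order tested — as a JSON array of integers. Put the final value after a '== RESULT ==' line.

Walk:
N0 x:[41/3,79/3] y:[35/2,37] z:[10,59/2] -> hit [35/2,79/3], descend [4, 9]
  N4 x:[41/3,79/3] y:[29,37] z:[10,59/2] -> miss, prune
  N9 x:[15,26] y:[35/2,61/2] z:[11,29] -> hit [35/2,26], descend [5, 7]
    N5 x:[46/3,65/3] y:[45/2,61/2] z:[19,29] -> miss, prune
    N7 x:[15,26] y:[35/2,26] z:[11,20] -> hit [35/2,20], descend [13, 17]
      N13 x:[15,19] y:[35/2,41/2] z:[11,18] -> hit [35/2,18] leaf, test {P6@t=18, P16(miss)}
      N17 x:[58/3,26] y:[18,26] z:[14,20] -> hit [58/3,20], descend [20, 22]
        N20 x:[58/3,21] y:[51/2,26] z:[37/2,20] -> miss, prune
        N22 x:[24,26] y:[18,51/2] z:[14,39/2] -> miss, prune

9 AABB tests over nodes [0, 4, 9, 5, 7, 13, 17, 20, 22]; 1 leaf entered; closest P6.

== RESULT ==
[0, 4, 9, 5, 7, 13, 17, 20, 22]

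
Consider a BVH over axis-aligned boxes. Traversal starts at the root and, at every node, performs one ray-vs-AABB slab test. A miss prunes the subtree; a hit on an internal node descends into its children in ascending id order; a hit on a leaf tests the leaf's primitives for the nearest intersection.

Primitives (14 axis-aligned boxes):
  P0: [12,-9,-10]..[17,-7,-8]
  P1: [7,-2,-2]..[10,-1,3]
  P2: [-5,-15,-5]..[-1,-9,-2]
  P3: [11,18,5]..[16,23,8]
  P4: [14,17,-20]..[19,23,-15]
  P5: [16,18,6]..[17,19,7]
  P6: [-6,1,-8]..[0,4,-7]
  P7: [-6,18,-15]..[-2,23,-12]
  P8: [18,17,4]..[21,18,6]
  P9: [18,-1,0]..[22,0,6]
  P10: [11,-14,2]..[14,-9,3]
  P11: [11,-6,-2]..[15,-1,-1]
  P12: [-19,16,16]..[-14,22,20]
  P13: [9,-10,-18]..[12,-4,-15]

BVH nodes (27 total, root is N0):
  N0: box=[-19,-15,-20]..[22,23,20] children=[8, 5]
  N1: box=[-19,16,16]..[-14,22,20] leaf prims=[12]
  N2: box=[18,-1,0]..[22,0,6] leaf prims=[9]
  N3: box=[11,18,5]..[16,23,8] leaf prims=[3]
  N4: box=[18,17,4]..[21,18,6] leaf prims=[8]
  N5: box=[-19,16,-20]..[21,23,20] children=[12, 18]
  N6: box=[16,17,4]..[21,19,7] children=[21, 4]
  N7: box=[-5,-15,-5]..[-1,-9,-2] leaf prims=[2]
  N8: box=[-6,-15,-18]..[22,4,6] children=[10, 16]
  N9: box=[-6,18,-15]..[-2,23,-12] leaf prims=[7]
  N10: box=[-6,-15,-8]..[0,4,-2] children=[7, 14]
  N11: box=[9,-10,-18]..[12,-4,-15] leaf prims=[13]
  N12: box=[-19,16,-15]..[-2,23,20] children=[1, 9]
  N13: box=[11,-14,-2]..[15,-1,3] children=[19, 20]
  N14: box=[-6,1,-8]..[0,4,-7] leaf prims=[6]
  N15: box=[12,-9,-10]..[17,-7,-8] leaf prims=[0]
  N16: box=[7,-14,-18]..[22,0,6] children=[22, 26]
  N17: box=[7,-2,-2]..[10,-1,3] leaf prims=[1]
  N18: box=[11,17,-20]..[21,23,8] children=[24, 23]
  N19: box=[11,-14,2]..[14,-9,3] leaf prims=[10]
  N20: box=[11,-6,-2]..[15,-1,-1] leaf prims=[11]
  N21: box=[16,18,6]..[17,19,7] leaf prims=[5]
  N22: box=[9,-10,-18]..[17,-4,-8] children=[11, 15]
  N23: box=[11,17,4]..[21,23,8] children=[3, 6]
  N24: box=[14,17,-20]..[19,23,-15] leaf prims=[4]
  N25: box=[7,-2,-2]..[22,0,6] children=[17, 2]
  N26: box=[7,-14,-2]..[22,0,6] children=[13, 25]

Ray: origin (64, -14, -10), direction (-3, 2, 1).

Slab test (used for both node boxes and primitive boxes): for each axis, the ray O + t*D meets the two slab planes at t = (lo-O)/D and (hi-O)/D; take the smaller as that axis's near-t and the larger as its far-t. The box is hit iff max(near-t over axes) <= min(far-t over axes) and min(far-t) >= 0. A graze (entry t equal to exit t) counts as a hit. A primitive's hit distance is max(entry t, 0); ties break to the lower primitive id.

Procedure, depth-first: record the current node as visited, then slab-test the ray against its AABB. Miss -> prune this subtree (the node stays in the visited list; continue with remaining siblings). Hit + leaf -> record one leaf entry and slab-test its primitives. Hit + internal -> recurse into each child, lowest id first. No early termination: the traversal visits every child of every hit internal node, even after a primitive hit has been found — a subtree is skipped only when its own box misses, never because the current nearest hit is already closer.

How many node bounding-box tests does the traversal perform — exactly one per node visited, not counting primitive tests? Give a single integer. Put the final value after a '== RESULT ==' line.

Walk:
N0 x:[14,83/3] y:[-1/2,37/2] z:[-10,30] -> hit [14,37/2], descend [5, 8]
  N5 x:[43/3,83/3] y:[15,37/2] z:[-10,30] -> hit [15,37/2], descend [12, 18]
    N12 x:[22,83/3] y:[15,37/2] z:[-5,30] -> miss, prune
    N18 x:[43/3,53/3] y:[31/2,37/2] z:[-10,18] -> hit [31/2,53/3], descend [23, 24]
      N23 x:[43/3,53/3] y:[31/2,37/2] z:[14,18] -> hit [31/2,53/3], descend [3, 6]
        N3 x:[16,53/3] y:[16,37/2] z:[15,18] -> hit [16,53/3] leaf, test {P3@t=16}
        N6 x:[43/3,16] y:[31/2,33/2] z:[14,17] -> hit [31/2,16], descend [4, 21]
          N4 x:[43/3,46/3] y:[31/2,16] z:[14,16] -> miss, prune
          N21 x:[47/3,16] y:[16,33/2] z:[16,17] -> hit [16,16] leaf, test {P5@t=16}
      N24 x:[15,50/3] y:[31/2,37/2] z:[-10,-5] -> miss, prune
  N8 x:[14,70/3] y:[-1/2,9] z:[-8,16] -> miss, prune

Visited [0, 5, 12, 18, 23, 3, 6, 4, 21, 24, 8]. Tests: 11 box, 2 leaf. Nearest: P3.

== RESULT ==
11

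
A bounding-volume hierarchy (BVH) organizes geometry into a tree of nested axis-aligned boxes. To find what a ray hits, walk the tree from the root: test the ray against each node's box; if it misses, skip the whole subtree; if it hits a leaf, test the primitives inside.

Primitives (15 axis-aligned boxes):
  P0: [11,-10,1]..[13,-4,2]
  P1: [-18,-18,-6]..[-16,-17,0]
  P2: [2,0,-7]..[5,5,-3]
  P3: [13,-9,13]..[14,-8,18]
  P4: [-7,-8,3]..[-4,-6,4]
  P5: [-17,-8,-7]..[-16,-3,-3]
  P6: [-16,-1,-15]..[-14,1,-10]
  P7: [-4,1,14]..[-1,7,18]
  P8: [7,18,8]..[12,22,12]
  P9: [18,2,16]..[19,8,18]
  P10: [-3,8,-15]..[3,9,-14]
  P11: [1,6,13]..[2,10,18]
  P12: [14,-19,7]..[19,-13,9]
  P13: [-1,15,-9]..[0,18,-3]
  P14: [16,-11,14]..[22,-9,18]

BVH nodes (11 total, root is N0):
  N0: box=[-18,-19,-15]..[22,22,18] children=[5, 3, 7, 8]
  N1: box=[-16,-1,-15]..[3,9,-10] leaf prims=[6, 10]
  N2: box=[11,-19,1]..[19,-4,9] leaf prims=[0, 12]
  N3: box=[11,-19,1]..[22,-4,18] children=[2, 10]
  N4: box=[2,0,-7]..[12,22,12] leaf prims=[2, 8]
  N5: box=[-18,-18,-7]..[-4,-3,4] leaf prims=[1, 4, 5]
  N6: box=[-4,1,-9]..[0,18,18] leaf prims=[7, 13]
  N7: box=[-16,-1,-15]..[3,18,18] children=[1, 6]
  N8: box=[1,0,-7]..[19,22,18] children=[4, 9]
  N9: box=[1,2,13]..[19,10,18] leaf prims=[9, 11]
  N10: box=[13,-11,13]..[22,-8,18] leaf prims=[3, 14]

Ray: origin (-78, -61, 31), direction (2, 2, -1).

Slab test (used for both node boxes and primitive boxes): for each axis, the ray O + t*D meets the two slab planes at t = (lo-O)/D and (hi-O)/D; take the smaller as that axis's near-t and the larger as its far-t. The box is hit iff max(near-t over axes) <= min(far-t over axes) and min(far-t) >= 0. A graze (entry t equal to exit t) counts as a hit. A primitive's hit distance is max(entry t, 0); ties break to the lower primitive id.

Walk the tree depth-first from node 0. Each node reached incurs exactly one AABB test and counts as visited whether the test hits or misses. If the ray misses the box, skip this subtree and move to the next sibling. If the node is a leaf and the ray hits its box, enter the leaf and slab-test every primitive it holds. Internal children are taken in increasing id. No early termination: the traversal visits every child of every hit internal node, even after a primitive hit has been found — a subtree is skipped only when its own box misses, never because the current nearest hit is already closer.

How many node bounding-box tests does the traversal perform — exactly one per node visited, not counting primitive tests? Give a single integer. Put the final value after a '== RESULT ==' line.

Walk:
N0 x:[30,50] y:[21,83/2] z:[13,46] -> hit [30,83/2], descend [3, 5, 7, 8]
  N3 x:[89/2,50] y:[21,57/2] z:[13,30] -> miss, prune
  N5 x:[30,37] y:[43/2,29] z:[27,38] -> miss, prune
  N7 x:[31,81/2] y:[30,79/2] z:[13,46] -> hit [31,79/2], descend [1, 6]
    N1 x:[31,81/2] y:[30,35] z:[41,46] -> miss, prune
    N6 x:[37,39] y:[31,79/2] z:[13,40] -> hit [37,39] leaf, test {P7(miss), P13@t=77/2}
  N8 x:[79/2,97/2] y:[61/2,83/2] z:[13,38] -> miss, prune

7 AABB tests over nodes [0, 3, 5, 7, 1, 6, 8]; 1 leaf entered; closest P13.

== RESULT ==
7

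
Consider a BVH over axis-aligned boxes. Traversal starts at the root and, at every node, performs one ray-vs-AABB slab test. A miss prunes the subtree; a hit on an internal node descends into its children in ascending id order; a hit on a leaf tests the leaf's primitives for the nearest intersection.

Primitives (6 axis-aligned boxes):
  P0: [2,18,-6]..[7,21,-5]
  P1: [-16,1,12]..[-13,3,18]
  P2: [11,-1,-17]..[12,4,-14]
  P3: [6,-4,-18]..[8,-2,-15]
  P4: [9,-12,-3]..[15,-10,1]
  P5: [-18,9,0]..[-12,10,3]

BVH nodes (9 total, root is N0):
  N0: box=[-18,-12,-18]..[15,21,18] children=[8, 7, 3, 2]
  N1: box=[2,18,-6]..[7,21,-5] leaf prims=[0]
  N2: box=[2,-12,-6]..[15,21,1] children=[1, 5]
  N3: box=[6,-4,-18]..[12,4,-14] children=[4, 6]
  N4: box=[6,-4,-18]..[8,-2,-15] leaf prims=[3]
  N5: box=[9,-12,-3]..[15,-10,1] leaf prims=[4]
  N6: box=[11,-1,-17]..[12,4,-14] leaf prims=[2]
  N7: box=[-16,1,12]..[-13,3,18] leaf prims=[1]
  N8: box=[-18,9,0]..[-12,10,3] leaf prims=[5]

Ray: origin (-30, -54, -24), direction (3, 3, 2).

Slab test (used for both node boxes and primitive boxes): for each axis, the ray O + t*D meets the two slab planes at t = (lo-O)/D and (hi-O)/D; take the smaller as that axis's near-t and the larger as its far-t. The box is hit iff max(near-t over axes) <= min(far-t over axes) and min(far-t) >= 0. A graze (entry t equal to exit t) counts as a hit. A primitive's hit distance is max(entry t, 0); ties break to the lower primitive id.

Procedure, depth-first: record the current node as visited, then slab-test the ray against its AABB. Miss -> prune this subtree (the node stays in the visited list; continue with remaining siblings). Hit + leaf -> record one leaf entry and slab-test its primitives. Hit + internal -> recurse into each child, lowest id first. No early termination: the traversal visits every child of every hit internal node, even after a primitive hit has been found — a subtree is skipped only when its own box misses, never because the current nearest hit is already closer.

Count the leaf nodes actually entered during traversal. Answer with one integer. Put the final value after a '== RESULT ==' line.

Traverse from the root:
N0 x:[4,15] y:[14,25] z:[3,21] -> hit [14,15], descend [2, 3, 7, 8]
  N2 x:[32/3,15] y:[14,25] z:[9,25/2] -> miss, prune
  N3 x:[12,14] y:[50/3,58/3] z:[3,5] -> miss, prune
  N7 x:[14/3,17/3] y:[55/3,19] z:[18,21] -> miss, prune
  N8 x:[4,6] y:[21,64/3] z:[12,27/2] -> miss, prune

Visited [0, 2, 3, 7, 8]. Tests: 5 box, 0 leaf. Nearest: miss.

== RESULT ==
0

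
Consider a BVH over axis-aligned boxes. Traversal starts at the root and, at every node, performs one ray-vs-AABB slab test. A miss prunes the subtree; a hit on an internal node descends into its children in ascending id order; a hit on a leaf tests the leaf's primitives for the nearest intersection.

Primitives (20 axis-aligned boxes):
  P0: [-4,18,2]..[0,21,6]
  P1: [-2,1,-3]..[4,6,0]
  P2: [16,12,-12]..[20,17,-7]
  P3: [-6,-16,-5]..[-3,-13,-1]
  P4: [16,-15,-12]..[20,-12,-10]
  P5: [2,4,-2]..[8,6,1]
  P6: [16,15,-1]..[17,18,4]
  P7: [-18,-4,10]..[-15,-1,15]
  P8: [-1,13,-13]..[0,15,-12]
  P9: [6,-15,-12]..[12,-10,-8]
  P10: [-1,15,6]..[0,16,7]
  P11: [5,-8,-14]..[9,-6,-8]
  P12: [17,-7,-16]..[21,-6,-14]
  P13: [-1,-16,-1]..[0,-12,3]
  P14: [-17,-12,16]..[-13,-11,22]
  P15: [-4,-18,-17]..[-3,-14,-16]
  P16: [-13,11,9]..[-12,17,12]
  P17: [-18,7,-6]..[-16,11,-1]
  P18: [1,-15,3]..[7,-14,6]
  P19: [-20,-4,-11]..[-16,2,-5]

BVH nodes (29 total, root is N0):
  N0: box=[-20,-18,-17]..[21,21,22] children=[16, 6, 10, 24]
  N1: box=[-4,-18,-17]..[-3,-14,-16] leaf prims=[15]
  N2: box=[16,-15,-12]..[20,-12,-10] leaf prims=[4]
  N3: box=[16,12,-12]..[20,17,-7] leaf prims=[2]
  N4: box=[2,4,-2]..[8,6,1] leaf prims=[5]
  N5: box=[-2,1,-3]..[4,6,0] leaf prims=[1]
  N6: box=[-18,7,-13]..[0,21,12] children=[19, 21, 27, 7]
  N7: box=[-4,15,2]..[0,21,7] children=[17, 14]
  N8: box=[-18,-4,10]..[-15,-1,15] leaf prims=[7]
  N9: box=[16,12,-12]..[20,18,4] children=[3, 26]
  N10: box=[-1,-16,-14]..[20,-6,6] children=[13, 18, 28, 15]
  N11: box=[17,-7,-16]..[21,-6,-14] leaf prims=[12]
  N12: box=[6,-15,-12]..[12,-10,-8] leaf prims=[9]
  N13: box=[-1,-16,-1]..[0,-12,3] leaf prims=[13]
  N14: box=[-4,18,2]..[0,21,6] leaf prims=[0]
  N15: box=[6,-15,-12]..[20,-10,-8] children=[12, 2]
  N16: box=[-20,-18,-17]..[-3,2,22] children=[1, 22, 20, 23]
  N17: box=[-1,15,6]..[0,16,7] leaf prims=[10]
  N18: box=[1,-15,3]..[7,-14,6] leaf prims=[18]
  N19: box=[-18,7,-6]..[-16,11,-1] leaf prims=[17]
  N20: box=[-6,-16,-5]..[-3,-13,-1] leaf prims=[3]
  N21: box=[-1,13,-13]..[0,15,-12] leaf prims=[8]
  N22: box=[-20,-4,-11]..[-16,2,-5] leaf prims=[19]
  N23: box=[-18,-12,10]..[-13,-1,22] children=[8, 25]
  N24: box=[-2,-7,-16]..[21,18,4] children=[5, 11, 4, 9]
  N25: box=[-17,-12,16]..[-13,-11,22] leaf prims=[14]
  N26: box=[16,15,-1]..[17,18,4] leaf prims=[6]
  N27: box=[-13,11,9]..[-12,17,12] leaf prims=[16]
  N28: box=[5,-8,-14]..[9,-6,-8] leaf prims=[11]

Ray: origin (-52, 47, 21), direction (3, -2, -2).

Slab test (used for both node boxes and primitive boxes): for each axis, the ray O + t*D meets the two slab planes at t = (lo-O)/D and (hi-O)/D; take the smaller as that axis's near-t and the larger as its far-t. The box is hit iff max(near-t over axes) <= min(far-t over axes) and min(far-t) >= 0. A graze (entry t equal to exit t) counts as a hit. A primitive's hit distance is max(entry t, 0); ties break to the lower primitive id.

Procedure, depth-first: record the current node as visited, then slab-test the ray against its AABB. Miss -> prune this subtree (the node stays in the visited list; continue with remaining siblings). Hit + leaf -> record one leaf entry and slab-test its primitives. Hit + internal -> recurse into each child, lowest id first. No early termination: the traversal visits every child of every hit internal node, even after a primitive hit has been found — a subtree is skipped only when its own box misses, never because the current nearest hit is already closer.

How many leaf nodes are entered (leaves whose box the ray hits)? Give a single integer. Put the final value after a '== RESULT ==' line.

Trace the traversal:
N0 x:[32/3,73/3] y:[13,65/2] z:[-1/2,19] -> hit [13,19], descend [6, 10, 16, 24]
  N6 x:[34/3,52/3] y:[13,20] z:[9/2,17] -> hit [13,17], descend [7, 19, 21, 27]
    N7 x:[16,52/3] y:[13,16] z:[7,19/2] -> miss, prune
    N19 x:[34/3,12] y:[18,20] z:[11,27/2] -> miss, prune
    N21 x:[17,52/3] y:[16,17] z:[33/2,17] -> hit [17,17] leaf, test {P8@t=17}
    N27 x:[13,40/3] y:[15,18] z:[9/2,6] -> miss, prune
  N10 x:[17,24] y:[53/2,63/2] z:[15/2,35/2] -> miss, prune
  N16 x:[32/3,49/3] y:[45/2,65/2] z:[-1/2,19] -> miss, prune
  N24 x:[50/3,73/3] y:[29/2,27] z:[17/2,37/2] -> hit [50/3,37/2], descend [4, 5, 9, 11]
    N4 x:[18,20] y:[41/2,43/2] z:[10,23/2] -> miss, prune
    N5 x:[50/3,56/3] y:[41/2,23] z:[21/2,12] -> miss, prune
    N9 x:[68/3,24] y:[29/2,35/2] z:[17/2,33/2] -> miss, prune
    N11 x:[23,73/3] y:[53/2,27] z:[35/2,37/2] -> miss, prune

order=[0, 6, 7, 19, 21, 27, 10, 16, 24, 4, 5, 9, 11]  |boxes|=13  |leaves|=1  hit=P8

== RESULT ==
1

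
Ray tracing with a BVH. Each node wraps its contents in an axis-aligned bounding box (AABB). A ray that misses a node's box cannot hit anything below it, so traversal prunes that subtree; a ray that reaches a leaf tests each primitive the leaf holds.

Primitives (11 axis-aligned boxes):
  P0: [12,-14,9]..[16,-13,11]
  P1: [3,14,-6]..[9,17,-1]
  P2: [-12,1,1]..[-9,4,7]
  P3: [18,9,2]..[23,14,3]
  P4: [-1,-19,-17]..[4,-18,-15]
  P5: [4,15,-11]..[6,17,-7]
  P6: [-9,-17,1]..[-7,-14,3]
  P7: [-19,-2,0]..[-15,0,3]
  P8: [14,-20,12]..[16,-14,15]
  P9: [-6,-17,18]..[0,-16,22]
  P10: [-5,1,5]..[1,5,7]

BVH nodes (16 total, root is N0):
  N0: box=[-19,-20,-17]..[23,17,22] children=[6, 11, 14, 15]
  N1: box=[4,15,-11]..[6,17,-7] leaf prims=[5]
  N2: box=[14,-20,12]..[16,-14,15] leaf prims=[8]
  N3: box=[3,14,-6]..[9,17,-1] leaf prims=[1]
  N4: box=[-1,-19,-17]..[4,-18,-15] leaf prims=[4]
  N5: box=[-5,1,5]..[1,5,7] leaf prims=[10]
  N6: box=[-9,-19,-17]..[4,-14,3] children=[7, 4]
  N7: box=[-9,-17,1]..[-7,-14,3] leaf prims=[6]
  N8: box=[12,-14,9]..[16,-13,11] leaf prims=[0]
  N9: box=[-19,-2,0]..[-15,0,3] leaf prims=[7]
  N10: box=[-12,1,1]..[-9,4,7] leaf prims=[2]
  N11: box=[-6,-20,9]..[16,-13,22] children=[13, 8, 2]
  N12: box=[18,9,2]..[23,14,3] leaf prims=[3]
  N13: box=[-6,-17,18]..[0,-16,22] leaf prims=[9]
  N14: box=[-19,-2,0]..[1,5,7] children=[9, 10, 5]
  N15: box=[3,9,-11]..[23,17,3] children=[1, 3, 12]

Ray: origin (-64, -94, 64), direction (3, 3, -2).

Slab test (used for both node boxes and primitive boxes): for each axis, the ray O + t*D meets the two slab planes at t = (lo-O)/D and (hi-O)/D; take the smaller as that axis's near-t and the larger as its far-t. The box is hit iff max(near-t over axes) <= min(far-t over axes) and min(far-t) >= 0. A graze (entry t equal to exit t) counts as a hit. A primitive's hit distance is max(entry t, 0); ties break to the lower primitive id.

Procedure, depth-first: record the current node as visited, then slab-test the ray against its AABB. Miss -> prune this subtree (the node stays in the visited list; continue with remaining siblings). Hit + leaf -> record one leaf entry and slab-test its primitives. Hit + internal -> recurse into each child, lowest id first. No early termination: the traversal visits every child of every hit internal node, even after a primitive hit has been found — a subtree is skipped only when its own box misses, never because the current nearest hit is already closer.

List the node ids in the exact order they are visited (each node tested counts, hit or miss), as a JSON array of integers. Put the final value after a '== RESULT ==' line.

Walk:
N0 x:[15,29] y:[74/3,37] z:[21,81/2] -> hit [74/3,29], descend [6, 11, 14, 15]
  N6 x:[55/3,68/3] y:[25,80/3] z:[61/2,81/2] -> miss, prune
  N11 x:[58/3,80/3] y:[74/3,27] z:[21,55/2] -> hit [74/3,80/3], descend [2, 8, 13]
    N2 x:[26,80/3] y:[74/3,80/3] z:[49/2,26] -> hit [26,26] leaf, test {P8@t=26}
    N8 x:[76/3,80/3] y:[80/3,27] z:[53/2,55/2] -> hit [80/3,80/3] leaf, test {P0@t=80/3}
    N13 x:[58/3,64/3] y:[77/3,26] z:[21,23] -> miss, prune
  N14 x:[15,65/3] y:[92/3,33] z:[57/2,32] -> miss, prune
  N15 x:[67/3,29] y:[103/3,37] z:[61/2,75/2] -> miss, prune

order=[0, 6, 11, 2, 8, 13, 14, 15]  |boxes|=8  |leaves|=2  hit=P8

== RESULT ==
[0, 6, 11, 2, 8, 13, 14, 15]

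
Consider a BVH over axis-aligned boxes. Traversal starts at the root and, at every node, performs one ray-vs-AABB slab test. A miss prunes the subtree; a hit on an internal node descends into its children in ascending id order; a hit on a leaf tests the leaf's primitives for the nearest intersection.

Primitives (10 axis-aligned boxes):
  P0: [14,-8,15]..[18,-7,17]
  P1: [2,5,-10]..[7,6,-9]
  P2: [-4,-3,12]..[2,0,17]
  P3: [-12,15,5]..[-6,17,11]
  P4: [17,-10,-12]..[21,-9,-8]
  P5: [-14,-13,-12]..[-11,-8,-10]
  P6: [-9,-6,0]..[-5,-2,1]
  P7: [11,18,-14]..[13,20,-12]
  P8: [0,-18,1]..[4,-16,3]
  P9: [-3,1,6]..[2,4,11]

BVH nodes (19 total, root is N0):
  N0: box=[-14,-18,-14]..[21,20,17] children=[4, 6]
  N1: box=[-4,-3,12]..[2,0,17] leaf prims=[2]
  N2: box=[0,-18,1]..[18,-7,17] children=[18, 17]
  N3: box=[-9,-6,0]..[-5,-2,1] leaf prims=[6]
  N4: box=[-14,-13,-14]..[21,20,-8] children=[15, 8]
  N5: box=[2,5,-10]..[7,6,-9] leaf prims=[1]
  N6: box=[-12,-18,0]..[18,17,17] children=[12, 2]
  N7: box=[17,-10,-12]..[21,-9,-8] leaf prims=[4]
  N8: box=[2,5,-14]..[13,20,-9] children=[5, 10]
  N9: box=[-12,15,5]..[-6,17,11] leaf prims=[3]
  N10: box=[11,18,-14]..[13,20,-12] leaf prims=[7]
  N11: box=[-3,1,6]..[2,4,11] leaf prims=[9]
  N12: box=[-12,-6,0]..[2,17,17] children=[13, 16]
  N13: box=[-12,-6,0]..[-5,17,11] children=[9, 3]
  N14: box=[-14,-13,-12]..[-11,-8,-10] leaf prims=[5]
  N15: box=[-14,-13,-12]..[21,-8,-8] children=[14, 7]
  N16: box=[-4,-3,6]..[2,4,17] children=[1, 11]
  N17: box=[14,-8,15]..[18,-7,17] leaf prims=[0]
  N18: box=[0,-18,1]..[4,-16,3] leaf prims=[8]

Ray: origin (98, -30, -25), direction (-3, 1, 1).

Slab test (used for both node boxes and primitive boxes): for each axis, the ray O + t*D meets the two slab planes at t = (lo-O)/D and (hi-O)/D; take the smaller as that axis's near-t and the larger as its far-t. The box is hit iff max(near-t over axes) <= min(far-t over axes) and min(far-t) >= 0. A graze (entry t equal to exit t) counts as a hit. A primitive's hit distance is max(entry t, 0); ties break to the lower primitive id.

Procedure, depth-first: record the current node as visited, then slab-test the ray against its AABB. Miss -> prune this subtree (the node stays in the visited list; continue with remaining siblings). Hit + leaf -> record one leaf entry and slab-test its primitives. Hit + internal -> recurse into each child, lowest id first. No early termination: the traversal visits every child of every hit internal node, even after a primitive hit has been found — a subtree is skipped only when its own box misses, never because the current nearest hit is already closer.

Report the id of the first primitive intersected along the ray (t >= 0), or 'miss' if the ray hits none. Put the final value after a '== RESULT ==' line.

Traverse from the root:
N0 x:[77/3,112/3] y:[12,50] z:[11,42] -> hit [77/3,112/3], descend [4, 6]
  N4 x:[77/3,112/3] y:[17,50] z:[11,17] -> miss, prune
  N6 x:[80/3,110/3] y:[12,47] z:[25,42] -> hit [80/3,110/3], descend [2, 12]
    N2 x:[80/3,98/3] y:[12,23] z:[26,42] -> miss, prune
    N12 x:[32,110/3] y:[24,47] z:[25,42] -> hit [32,110/3], descend [13, 16]
      N13 x:[103/3,110/3] y:[24,47] z:[25,36] -> hit [103/3,36], descend [3, 9]
        N3 x:[103/3,107/3] y:[24,28] z:[25,26] -> miss, prune
        N9 x:[104/3,110/3] y:[45,47] z:[30,36] -> miss, prune
      N16 x:[32,34] y:[27,34] z:[31,42] -> hit [32,34], descend [1, 11]
        N1 x:[32,34] y:[27,30] z:[37,42] -> miss, prune
        N11 x:[32,101/3] y:[31,34] z:[31,36] -> hit [32,101/3] leaf, test {P9@t=32}

Summary -> nodes [0, 4, 6, 2, 12, 13, 3, 9, 16, 1, 11]; box-tests=11; leaf-entries=1; first=P9

== RESULT ==
9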